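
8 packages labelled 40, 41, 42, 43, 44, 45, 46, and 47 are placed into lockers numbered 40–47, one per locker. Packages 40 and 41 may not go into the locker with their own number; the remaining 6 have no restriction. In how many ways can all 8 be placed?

Let Aᵢ (for i ∈ {40, 41}) be the placements that put package i in its forbidden locker. Any j of these fix j positions, leaving (8−j)! ways to fill the rest, and there are C(2,j) ways to pick which j.
By inclusion–exclusion, the number of valid placements is Σ_{j=0}^{2} (−1)^j C(2,j)·(8−j)!.
Computing: 40320 − 10080 + 720 = 30960.

30960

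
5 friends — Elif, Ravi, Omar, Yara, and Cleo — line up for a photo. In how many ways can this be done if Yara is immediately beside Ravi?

48

Glue Yara and Ravi into one block (2 internal orders), leaving 4 units to arrange in a row.
So the count is 2·(4)! = 48.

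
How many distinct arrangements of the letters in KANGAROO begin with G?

1260

With the first slot taken by G, it remains to arrange the other 7 letters (KANAROO).
Those 7 letters have A appearing twice and O appearing twice, giving (7)!/(2!·2!) = 1260.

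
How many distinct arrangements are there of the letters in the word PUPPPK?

30

Letter multiplicities in PUPPPK: K×1, P×4, U×1.
The number of distinct arrangements is 6!/(4!) = 720/24 = 30.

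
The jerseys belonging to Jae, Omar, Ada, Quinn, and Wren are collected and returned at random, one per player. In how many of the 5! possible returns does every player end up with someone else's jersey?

44

Count assignments avoiding every fixed point. For any j of the 5 players fixed to their old jersey, the other 5−j can be arranged in (5−j)! ways.
By inclusion–exclusion this is Σ_{j=0}^{5} (−1)^j C(5,j)·(5−j)!.
Computing: 120 − 120 + 60 − 20 + 5 − 1 = 44.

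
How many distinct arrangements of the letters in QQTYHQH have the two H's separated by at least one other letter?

Total arrangements of QQTYHQH: 7!/(3!·2!) = 420.
Arrangements with the H's together: treat HH as one letter, giving (6)!/(3!) = 120.
Hence 420 − 120 = 300.

300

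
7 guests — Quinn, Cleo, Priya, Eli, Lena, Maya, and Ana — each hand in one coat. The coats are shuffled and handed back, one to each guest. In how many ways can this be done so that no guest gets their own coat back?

This is the derangement count D_7: permutations of 7 items with no fixed point.
By inclusion–exclusion this is Σ_{j=0}^{7} (−1)^j C(7,j)·(7−j)!.
Computing: 5040 − 5040 + 2520 − 840 + 210 − 42 + 7 − 1 = 1854.

1854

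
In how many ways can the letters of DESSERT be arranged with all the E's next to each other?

Treat the 2 copies of E as a single block. The multiset to arrange is then {EE, D, R, S, S, T}, 6 items in all.
That gives (6)!/(2!) = 360 arrangements.

360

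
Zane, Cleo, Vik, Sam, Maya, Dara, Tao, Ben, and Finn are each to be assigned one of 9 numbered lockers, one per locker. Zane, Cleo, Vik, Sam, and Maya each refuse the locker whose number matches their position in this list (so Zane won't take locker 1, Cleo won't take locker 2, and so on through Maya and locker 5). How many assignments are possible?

205056

Let Aᵢ (for 1 ≤ i ≤ 5) be the placements that put person i in their forbidden locker. Any j of these fix j positions, leaving (9−j)! ways to fill the rest, and there are C(5,j) ways to pick which j.
By inclusion–exclusion, the number of valid placements is Σ_{j=0}^{5} (−1)^j C(5,j)·(9−j)!.
Computing: 362880 − 201600 + 50400 − 7200 + 600 − 24 = 205056.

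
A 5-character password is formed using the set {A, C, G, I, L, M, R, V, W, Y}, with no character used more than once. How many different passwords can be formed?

Choose and order 5 of the 10 symbols: the first character has 10 options, the next 9, and so on down to 6.
That product is 10 × 9 × 8 × 7 × 6 = 30240.

30240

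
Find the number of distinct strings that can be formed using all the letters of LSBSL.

30

The 5 letters of LSBSL have repeats: L appearing twice and S appearing twice.
So there are 5! / (2!·2!) = 30 distinguishable arrangements.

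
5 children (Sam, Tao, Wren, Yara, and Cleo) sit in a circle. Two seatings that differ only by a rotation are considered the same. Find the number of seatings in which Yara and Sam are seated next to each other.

Glue Yara and Sam into a block (2 internal orders). Seating 4 units around a circle gives (3)! arrangements.
So 2 × (3)! = 2 × 6 = 12.

12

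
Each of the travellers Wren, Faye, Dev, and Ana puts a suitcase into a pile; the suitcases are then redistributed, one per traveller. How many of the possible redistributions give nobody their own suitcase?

9

Let Aᵢ be the assignments in which traveller i gets their own suitcase. We want the size of the complement of A₁∪…∪A_4.
By inclusion–exclusion this is Σ_{j=0}^{4} (−1)^j C(4,j)·(4−j)!.
Computing: 24 − 24 + 12 − 4 + 1 = 9.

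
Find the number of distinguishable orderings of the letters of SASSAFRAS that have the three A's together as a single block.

Treat the 3 copies of A as a single block. The multiset to arrange is then {AAA, F, R, S, S, S, S}, 7 items in all.
That gives (7)!/(4!) = 210 arrangements.

210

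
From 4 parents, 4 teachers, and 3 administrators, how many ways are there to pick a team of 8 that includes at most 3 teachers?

130

Split by how many teachers are chosen (0 through 3).
Sum: C(4,0)·C(7,8) + C(4,1)·C(7,7) + C(4,2)·C(7,6) + C(4,3)·C(7,5) = 0 + 4 + 42 + 84 = 130.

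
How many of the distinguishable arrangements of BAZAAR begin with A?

60

Fix A in the first position and arrange the remaining 5 letters.
Those 5 letters have A appearing twice, giving (5)!/(2!) = 60.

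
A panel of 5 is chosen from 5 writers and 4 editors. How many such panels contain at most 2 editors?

Split by how many editors are chosen (0 through 2).
Sum: C(4,0)·C(5,5) + C(4,1)·C(5,4) + C(4,2)·C(5,3) = 1 + 20 + 60 = 81.

81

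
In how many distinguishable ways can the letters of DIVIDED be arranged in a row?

The 7 letters of DIVIDED have repeats: D appearing 3 times and I appearing twice.
So there are 7! / (3!·2!) = 420 distinguishable arrangements.

420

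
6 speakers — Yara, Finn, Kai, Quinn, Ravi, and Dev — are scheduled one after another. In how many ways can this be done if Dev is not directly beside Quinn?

There are 6! = 720 arrangements in all. If Dev and Quinn are adjacent, merging them into one block gives 2·(5)! = 240 arrangements.
So 720 − 240 = 480 arrangements keep them apart.

480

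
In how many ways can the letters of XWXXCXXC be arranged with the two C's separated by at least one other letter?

126

There are 8!/(5!·2!) = 168 arrangements of XWXXCXXC in total.
If the two C's are adjacent, glue them into one block, leaving 7 items to arrange: (7)!/(5!) = 42 ways.
Hence 168 − 42 = 126.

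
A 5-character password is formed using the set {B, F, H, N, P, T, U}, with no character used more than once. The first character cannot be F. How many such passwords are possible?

The first character has 7−1 = 6 choices (anything except F).
The remaining 4 characters are filled from the other 6 symbols without repetition: 6 × 5 × 4 × 3 = 360.
Total: 6 × 360 = 2160.

2160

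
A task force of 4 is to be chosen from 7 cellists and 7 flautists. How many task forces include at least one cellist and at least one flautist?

Unrestricted: C(14,4) = 1001 ways to pick any 4 of the 14.
Subtract selections that omit an entire group: no cellists → C(7,4) = 35; no flautists → C(7,4) = 35.
Both groups omitted at once is impossible, so 1001 − 70 = 931.

931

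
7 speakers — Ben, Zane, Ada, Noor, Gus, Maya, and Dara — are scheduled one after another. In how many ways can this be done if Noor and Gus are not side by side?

3600

Of the 7! = 5040 arrangements, those with Noor and Gus adjacent number 2 × 6! = 1440 (treat the pair as a block with 2 internal orders).
Complementary counting: 5040 − 1440 = 3600.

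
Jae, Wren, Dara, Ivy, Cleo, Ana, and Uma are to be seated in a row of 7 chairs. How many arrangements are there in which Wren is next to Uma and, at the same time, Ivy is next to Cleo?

Treat {Wren,Uma} as one block (2 orders) and {Ivy,Cleo} as another (2 orders).
That leaves 5 units to arrange: 2 × 2 × 5! = 4 × 120 = 480.

480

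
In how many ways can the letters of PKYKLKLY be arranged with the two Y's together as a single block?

420

Treat the 2 copies of Y as a single block. The multiset to arrange is then {YY, K, K, K, L, L, P}, 7 items in all.
That gives (7)!/(3!·2!) = 420 arrangements.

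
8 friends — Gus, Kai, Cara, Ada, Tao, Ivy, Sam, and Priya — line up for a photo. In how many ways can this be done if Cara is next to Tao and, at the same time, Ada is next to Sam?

2880

Treat {Cara,Tao} as one block (2 orders) and {Ada,Sam} as another (2 orders).
That leaves 6 units to arrange: 2 × 2 × 6! = 4 × 720 = 2880.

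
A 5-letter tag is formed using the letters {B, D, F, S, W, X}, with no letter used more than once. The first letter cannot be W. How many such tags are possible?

The first letter has 6−1 = 5 choices (anything except W).
The remaining 4 letters are filled from the other 5 symbols without repetition: 5 × 4 × 3 × 2 = 120.
Total: 5 × 120 = 600.

600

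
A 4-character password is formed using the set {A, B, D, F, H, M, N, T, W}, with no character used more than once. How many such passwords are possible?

3024

With no repetition, fill the 4 characters in order: 9 choices, then 8, down to 6.
9 × 8 × 7 × 6 = 3024.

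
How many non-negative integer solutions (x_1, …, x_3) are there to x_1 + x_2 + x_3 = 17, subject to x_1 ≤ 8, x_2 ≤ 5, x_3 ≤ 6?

Ignoring the caps, the number of non-negative solutions to x_1+…+x_3 = 17 is C(19,2) = 171.
Subtract solutions that violate a single cap (substitute x_i' = x_i − (cap_i+1)): x_1 ≥ 9 gives C(10,2) = 45; x_2 ≥ 6 gives C(13,2) = 78; x_3 ≥ 7 gives C(12,2) = 66. Together 189.
Add back pairs where two caps are both exceeded: 6 + 3 + 15 = 24.
By inclusion–exclusion the count is 171 − 189 + 24 = 6.

6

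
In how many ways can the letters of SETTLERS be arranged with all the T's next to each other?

Treat the 2 copies of T as a single block. The multiset to arrange is then {TT, E, E, L, R, S, S}, 7 items in all.
That gives (7)!/(2!·2!) = 1260 arrangements.

1260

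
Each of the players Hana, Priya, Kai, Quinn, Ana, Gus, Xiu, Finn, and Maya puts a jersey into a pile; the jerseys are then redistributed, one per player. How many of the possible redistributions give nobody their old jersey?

Let Aᵢ be the assignments in which player i gets their old jersey. We want the size of the complement of A₁∪…∪A_9.
By inclusion–exclusion this is Σ_{j=0}^{9} (−1)^j C(9,j)·(9−j)!.
Computing: 362880 − 362880 + 181440 − 60480 + 15120 − 3024 + 504 − 72 + 9 − 1 = 133496.

133496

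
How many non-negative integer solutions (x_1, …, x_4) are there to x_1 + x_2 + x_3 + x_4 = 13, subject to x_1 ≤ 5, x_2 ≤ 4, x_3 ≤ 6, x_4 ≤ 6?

127

Without the upper bounds there are C(16,3) = 560 ways to split 13 among 4 variables.
Subtract solutions that violate a single cap (substitute x_i' = x_i − (cap_i+1)): x_1 ≥ 6 gives C(10,3) = 120; x_2 ≥ 5 gives C(11,3) = 165; x_3 ≥ 7 gives C(9,3) = 84; x_4 ≥ 7 gives C(9,3) = 84. Together 453.
Add back pairs where two caps are both exceeded: 10 + 1 + 1 + 4 + 4 + 0 = 20.
By inclusion–exclusion the count is 560 − 453 + 20 = 127.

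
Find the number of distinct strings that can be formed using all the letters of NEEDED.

60

Letter multiplicities in NEEDED: D×2, E×3, N×1.
Dividing 6! = 720 by 3!·2! = 12 for the repeated letters gives 60.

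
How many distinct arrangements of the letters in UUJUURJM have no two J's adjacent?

630

Total arrangements of UUJUURJM: 8!/(4!·2!) = 840.
If the two J's are adjacent, glue them into one block, leaving 7 items to arrange: (7)!/(4!) = 210 ways.
Subtracting, 840 − 210 = 630 arrangements keep the J's apart.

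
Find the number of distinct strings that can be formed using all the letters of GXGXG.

10

The 5 letters of GXGXG have repeats: G appearing 3 times and X appearing twice.
So there are 5! / (3!·2!) = 10 distinguishable arrangements.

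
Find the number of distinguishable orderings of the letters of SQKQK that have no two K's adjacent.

18

There are 5!/(2!·2!) = 30 arrangements of SQKQK in total.
If the two K's are adjacent, glue them into one block, leaving 4 items to arrange: (4)!/(2!) = 12 ways.
Subtracting, 30 − 12 = 18 arrangements keep the K's apart.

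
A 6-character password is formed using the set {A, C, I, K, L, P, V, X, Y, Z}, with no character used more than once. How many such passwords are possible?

This is a permutation of 6 out of 10: P(10,6) = 10!/4!.
That product is 10 × 9 × 8 × 7 × 6 × 5 = 151200.

151200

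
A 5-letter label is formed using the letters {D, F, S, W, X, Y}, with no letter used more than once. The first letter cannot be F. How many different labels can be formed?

600

The first letter has 6−1 = 5 choices (anything except F).
The remaining 4 letters are filled from the other 5 symbols without repetition: 5 × 4 × 3 × 2 = 120.
Total: 5 × 120 = 600.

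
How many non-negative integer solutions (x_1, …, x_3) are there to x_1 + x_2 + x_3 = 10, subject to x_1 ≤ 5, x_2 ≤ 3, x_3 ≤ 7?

18

Without the upper bounds there are C(12,2) = 66 ways to split 10 among 3 variables.
Subtract solutions that violate a single cap (substitute x_i' = x_i − (cap_i+1)): x_1 ≥ 6 gives C(6,2) = 15; x_2 ≥ 4 gives C(8,2) = 28; x_3 ≥ 8 gives C(4,2) = 6. Together 49.
Add back pairs where two caps are both exceeded: 1 + 0 + 0 = 1.
By inclusion–exclusion the count is 66 − 49 + 1 = 18.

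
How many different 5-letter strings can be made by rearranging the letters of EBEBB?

Letter multiplicities in EBEBB: B×3, E×2.
Dividing 5! = 120 by 3!·2! = 12 for the repeated letters gives 10.

10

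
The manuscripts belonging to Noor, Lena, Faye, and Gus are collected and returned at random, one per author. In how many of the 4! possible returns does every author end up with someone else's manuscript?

9

Let Aᵢ be the assignments in which author i gets their own manuscript. We want the size of the complement of A₁∪…∪A_4.
By inclusion–exclusion this is Σ_{j=0}^{4} (−1)^j C(4,j)·(4−j)!.
Computing: 24 − 24 + 12 − 4 + 1 = 9.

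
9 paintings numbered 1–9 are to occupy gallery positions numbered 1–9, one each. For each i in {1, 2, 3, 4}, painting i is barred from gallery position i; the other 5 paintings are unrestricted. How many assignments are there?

Let Aᵢ (for 1 ≤ i ≤ 4) be the placements that put painting i in its forbidden gallery position. Any j of these fix j positions, leaving (9−j)! ways to fill the rest, and there are C(4,j) ways to pick which j.
By inclusion–exclusion, the number of valid placements is Σ_{j=0}^{4} (−1)^j C(4,j)·(9−j)!.
Computing: 362880 − 161280 + 30240 − 2880 + 120 = 229080.

229080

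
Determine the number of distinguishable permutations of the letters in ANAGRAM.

840

Letter multiplicities in ANAGRAM: A×3, G×1, M×1, N×1, R×1.
Dividing 7! = 5040 by 3! = 6 for the repeated letters gives 840.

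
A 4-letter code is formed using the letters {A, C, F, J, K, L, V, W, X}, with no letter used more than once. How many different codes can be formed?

3024

This is a permutation of 4 out of 9: P(9,4) = 9!/5!.
That product is 9 × 8 × 7 × 6 = 3024.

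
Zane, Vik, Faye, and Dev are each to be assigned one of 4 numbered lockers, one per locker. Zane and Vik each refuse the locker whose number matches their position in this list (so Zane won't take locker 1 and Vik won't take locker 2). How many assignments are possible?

Let Aᵢ (for i ∈ {1, 2}) be the placements that put person i in their forbidden locker. Any j of these fix j positions, leaving (4−j)! ways to fill the rest, and there are C(2,j) ways to pick which j.
By inclusion–exclusion, the number of valid placements is Σ_{j=0}^{2} (−1)^j C(2,j)·(4−j)!.
Computing: 24 − 12 + 2 = 14.

14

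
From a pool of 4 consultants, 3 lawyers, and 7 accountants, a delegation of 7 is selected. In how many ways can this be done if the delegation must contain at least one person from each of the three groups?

With no constraint there are C(14,7) = 3432 possible selections.
Subtract selections that omit an entire group: no consultants → C(10,7) = 120; no lawyers → C(11,7) = 330; no accountants → C(7,7) = 1.
Add back selections omitting two groups (i.e. drawn from a single group): C(4,7) + C(3,7) + C(7,7) = 1.
By inclusion–exclusion: 3432 − 451 + 1 = 2982.

2982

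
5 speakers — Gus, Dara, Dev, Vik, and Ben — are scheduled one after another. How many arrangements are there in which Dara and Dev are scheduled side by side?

Place the 3 others and the Dara-Dev pair as 4 objects in a line; the pair has 2 internal arrangements.
That gives 2 × 4! = 2 × 24 = 48.

48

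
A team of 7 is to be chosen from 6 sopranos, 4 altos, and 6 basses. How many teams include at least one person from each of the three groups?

10408

Total 7-person selections from all 16: C(16,7) = 11440.
Subtract selections that omit an entire group: no sopranos → C(10,7) = 120; no altos → C(12,7) = 792; no basses → C(10,7) = 120.
Add back selections omitting two groups (i.e. drawn from a single group): C(6,7) + C(4,7) + C(6,7) = 0.
By inclusion–exclusion: 11440 − 1032 + 0 = 10408.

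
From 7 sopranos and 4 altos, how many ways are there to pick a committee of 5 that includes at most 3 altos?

455

Split by how many altos are chosen (0 through 3).
Sum: C(4,0)·C(7,5) + C(4,1)·C(7,4) + C(4,2)·C(7,3) + C(4,3)·C(7,2) = 21 + 140 + 210 + 84 = 455.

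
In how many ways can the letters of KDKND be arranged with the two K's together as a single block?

Treat the 2 copies of K as a single block. The multiset to arrange is then {KK, D, D, N}, 4 items in all.
That gives (4)!/(2!) = 12 arrangements.

12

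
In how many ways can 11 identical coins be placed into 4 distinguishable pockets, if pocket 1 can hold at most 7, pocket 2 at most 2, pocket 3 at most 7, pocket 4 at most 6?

130

Ignoring the caps, the number of non-negative solutions to x_1+…+x_4 = 11 is C(14,3) = 364.
Subtract solutions that violate a single cap (substitute x_i' = x_i − (cap_i+1)): x_1 ≥ 8 gives C(6,3) = 20; x_2 ≥ 3 gives C(11,3) = 165; x_3 ≥ 8 gives C(6,3) = 20; x_4 ≥ 7 gives C(7,3) = 35. Together 240.
Add back pairs where two caps are both exceeded: 1 + 0 + 0 + 1 + 4 + 0 = 6.
By inclusion–exclusion the count is 364 − 240 + 6 = 130.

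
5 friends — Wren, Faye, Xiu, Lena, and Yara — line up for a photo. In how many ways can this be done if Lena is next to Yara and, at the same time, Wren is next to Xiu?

Treat {Lena,Yara} as one block (2 orders) and {Wren,Xiu} as another (2 orders).
That leaves 3 units to arrange: 2 × 2 × 3! = 4 × 6 = 24.

24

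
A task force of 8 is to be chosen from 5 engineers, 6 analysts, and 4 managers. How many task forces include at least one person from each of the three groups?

Total 8-person selections from all 15: C(15,8) = 6435.
Subtract selections that omit an entire group: no engineers → C(10,8) = 45; no analysts → C(9,8) = 9; no managers → C(11,8) = 165.
Add back selections omitting two groups (i.e. drawn from a single group): C(5,8) + C(6,8) + C(4,8) = 0.
By inclusion–exclusion: 6435 − 219 + 0 = 6216.

6216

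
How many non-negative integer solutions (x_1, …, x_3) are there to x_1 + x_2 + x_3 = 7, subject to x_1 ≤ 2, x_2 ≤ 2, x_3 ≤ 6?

8

By stars and bars, unrestricted non-negative solutions to x_1+…+x_3 = 7 number C(7+2,2) = 36.
Subtract solutions that violate a single cap (substitute x_i' = x_i − (cap_i+1)): x_1 ≥ 3 gives C(6,2) = 15; x_2 ≥ 3 gives C(6,2) = 15; x_3 ≥ 7 gives C(2,2) = 1. Together 31.
Add back pairs where two caps are both exceeded: 3 + 0 + 0 = 3.
By inclusion–exclusion the count is 36 − 31 + 3 = 8.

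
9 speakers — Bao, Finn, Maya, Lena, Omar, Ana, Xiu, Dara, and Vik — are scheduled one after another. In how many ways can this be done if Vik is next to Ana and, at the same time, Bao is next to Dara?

20160

Treat {Vik,Ana} as one block (2 orders) and {Bao,Dara} as another (2 orders).
That leaves 7 units to arrange: 2 × 2 × 7! = 4 × 5040 = 20160.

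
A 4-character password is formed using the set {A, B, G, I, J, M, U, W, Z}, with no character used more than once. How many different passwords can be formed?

3024

Choose and order 4 of the 9 symbols: the first character has 9 options, the next 8, then 7, 6.
That product is 9 × 8 × 7 × 6 = 3024.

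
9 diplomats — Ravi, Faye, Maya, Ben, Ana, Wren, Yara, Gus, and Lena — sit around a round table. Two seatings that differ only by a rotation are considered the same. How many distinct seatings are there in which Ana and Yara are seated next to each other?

Treat {Ana, Yara} as one unit (2 internal orders) and seat the resulting 8 units around the table: (7)! circular arrangements.
So 2 × (7)! = 2 × 5040 = 10080.

10080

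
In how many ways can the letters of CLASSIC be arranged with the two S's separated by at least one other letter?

There are 7!/(2!·2!) = 1260 arrangements of CLASSIC in total.
If the two S's are adjacent, glue them into one block, leaving 6 items to arrange: (6)!/(2!) = 360 ways.
Hence 1260 − 360 = 900.

900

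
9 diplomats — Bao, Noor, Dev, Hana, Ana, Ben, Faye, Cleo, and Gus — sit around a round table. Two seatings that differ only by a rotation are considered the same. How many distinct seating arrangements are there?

Fix one person's seat to break rotational symmetry; the remaining 8 people can be arranged in (8)! = 40320 ways.

40320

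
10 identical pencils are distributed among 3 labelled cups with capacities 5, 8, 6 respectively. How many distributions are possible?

38

Ignoring the caps, the number of non-negative solutions to x_1+…+x_3 = 10 is C(12,2) = 66.
Subtract solutions that violate a single cap (substitute x_i' = x_i − (cap_i+1)): x_1 ≥ 6 gives C(6,2) = 15; x_2 ≥ 9 gives C(3,2) = 3; x_3 ≥ 7 gives C(5,2) = 10. Together 28.
No two caps can be exceeded simultaneously, so the pair terms are all 0.
By inclusion–exclusion the count is 66 − 28 + 0 = 38.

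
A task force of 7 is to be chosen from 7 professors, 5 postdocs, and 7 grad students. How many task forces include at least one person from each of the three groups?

45374

Total 7-person selections from all 19: C(19,7) = 50388.
Selections missing a whole group: no professors → C(12,7) = 792; no postdocs → C(14,7) = 3432; no grad students → C(12,7) = 792.
Add back selections omitting two groups (i.e. drawn from a single group): C(7,7) + C(5,7) + C(7,7) = 2.
By inclusion–exclusion: 50388 − 5016 + 2 = 45374.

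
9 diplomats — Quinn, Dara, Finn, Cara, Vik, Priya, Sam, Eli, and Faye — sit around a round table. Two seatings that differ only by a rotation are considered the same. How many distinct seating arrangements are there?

Fix one person's seat to break rotational symmetry; the remaining 8 people can be arranged in (8)! = 40320 ways.

40320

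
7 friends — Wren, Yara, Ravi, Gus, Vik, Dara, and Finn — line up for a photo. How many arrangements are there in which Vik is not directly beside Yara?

3600

Of the 7! = 5040 arrangements, those with Vik and Yara adjacent number 2 × 6! = 1440 (treat the pair as a block with 2 internal orders).
Complementary counting: 5040 − 1440 = 3600.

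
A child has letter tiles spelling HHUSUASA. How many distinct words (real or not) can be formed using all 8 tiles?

Letter multiplicities in HHUSUASA: A×2, H×2, S×2, U×2.
The number of distinct arrangements is 8!/(2!·2!·2!·2!) = 40320/16 = 2520.

2520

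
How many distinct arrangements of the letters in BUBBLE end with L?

With the last slot taken by L, it remains to arrange the other 5 letters (BUBBE).
Those 5 letters have B appearing 3 times, giving (5)!/(3!) = 20.

20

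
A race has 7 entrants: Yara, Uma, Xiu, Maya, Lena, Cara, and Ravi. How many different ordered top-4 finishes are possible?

There are 7 choices for 1st place, 6 for 2nd, and so on down to 4 for position 4.
That gives 7 × 6 × 5 × 4 = 840.

840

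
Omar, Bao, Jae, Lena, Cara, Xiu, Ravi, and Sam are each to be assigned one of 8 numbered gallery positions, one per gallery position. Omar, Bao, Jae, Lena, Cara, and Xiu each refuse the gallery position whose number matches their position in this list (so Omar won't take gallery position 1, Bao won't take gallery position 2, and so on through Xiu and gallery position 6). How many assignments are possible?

Let Aᵢ (for 1 ≤ i ≤ 6) be the placements that put person i in their forbidden gallery position. Any j of these fix j positions, leaving (8−j)! ways to fill the rest, and there are C(6,j) ways to pick which j.
By inclusion–exclusion, the number of valid placements is Σ_{j=0}^{6} (−1)^j C(6,j)·(8−j)!.
Computing: 40320 − 30240 + 10800 − 2400 + 360 − 36 + 2 = 18806.

18806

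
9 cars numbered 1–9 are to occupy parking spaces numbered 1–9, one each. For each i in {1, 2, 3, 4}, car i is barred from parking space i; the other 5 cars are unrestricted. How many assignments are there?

Let Aᵢ (for 1 ≤ i ≤ 4) be the placements that put car i in its forbidden parking space. Any j of these fix j positions, leaving (9−j)! ways to fill the rest, and there are C(4,j) ways to pick which j.
By inclusion–exclusion, the number of valid placements is Σ_{j=0}^{4} (−1)^j C(4,j)·(9−j)!.
Computing: 362880 − 161280 + 30240 − 2880 + 120 = 229080.

229080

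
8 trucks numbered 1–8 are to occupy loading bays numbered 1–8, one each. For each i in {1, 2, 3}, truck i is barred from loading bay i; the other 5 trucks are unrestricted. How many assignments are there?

Let Aᵢ (for i ∈ {1, 2, 3}) be the placements that put truck i in its forbidden loading bay. Any j of these fix j positions, leaving (8−j)! ways to fill the rest, and there are C(3,j) ways to pick which j.
By inclusion–exclusion, the number of valid placements is Σ_{j=0}^{3} (−1)^j C(3,j)·(8−j)!.
Computing: 40320 − 15120 + 2160 − 120 = 27240.

27240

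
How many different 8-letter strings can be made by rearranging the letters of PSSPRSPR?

Letter multiplicities in PSSPRSPR: P×3, R×2, S×3.
Dividing 8! = 40320 by 3!·3!·2! = 72 for the repeated letters gives 560.

560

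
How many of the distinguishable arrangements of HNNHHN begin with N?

10

With the first slot taken by N, it remains to arrange the other 5 letters (HNHHN).
Those 5 letters have H appearing 3 times and N appearing twice, giving (5)!/(3!·2!) = 10.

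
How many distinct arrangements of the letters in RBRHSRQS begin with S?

840

Fix S in the first position and arrange the remaining 7 letters.
Those 7 letters have R appearing 3 times, giving (7)!/(3!) = 840.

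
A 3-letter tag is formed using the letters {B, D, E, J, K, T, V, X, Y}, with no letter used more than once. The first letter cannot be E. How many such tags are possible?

The first letter has 9−1 = 8 choices (anything except E).
The remaining 2 letters are filled from the other 8 symbols without repetition: 8 × 7 = 56.
Total: 8 × 56 = 448.

448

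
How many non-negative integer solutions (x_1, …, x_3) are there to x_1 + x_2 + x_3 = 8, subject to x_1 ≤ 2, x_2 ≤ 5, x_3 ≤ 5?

Without the upper bounds there are C(10,2) = 45 ways to split 8 among 3 variables.
Subtract solutions that violate a single cap (substitute x_i' = x_i − (cap_i+1)): x_1 ≥ 3 gives C(7,2) = 21; x_2 ≥ 6 gives C(4,2) = 6; x_3 ≥ 6 gives C(4,2) = 6. Together 33.
No two caps can be exceeded simultaneously, so the pair terms are all 0.
By inclusion–exclusion the count is 45 − 33 + 0 = 12.

12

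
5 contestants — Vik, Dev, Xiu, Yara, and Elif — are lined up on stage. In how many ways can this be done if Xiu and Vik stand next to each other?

Glue Xiu and Vik into one block (2 internal orders), leaving 4 units to arrange in a row.
So the count is 2·(4)! = 48.

48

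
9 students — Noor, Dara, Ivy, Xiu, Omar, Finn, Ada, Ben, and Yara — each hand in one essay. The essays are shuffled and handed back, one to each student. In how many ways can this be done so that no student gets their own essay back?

This is the derangement count D_9: permutations of 9 items with no fixed point.
By inclusion–exclusion this is Σ_{j=0}^{9} (−1)^j C(9,j)·(9−j)!.
Computing: 362880 − 362880 + 181440 − 60480 + 15120 − 3024 + 504 − 72 + 9 − 1 = 133496.

133496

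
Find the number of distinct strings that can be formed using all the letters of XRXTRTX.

210

Letter multiplicities in XRXTRTX: R×2, T×2, X×3.
Dividing 7! = 5040 by 3!·2!·2! = 24 for the repeated letters gives 210.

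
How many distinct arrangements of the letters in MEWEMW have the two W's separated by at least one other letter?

Total arrangements of MEWEMW: 6!/(2!·2!·2!) = 90.
Arrangements with the W's together: treat WW as one letter, giving (5)!/(2!·2!) = 30.
Subtracting, 90 − 30 = 60 arrangements keep the W's apart.

60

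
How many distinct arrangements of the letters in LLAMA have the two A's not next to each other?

18

Total arrangements of LLAMA: 5!/(2!·2!) = 30.
Arrangements with the A's together: treat AA as one letter, giving (4)!/(2!) = 12.
Hence 30 − 12 = 18.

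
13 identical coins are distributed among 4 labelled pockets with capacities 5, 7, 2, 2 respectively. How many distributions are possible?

Ignoring the caps, the number of non-negative solutions to x_1+…+x_4 = 13 is C(16,3) = 560.
Subtract solutions that violate a single cap (substitute x_i' = x_i − (cap_i+1)): x_1 ≥ 6 gives C(10,3) = 120; x_2 ≥ 8 gives C(8,3) = 56; x_3 ≥ 3 gives C(13,3) = 286; x_4 ≥ 3 gives C(13,3) = 286. Together 748.
Add back pairs where two caps are both exceeded: 0 + 35 + 35 + 10 + 10 + 120 = 210.
Subtract triples: 0 + 0 + 4 + 0 = 4.
By inclusion–exclusion the count is 560 − 748 + 210 − 4 = 18.

18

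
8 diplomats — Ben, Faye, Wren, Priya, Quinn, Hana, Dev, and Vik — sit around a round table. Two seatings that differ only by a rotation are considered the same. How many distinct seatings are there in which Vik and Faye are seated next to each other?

Glue Vik and Faye into a block (2 internal orders). Seating 7 units around a circle gives (6)! arrangements.
So 2 × (6)! = 2 × 720 = 1440.

1440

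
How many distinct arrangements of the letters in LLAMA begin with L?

Fix L in the first position and arrange the remaining 4 letters.
Those 4 letters have A appearing twice, giving (4)!/(2!) = 12.

12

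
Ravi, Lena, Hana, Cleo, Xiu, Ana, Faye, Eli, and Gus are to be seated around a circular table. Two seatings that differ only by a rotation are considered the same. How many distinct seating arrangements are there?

Fix one person's seat to break rotational symmetry; the remaining 8 people can be arranged in (8)! = 40320 ways.

40320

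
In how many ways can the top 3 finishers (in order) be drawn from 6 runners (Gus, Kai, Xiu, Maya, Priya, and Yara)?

This is an ordered selection of 3 from 6: P(6,3).
That gives 6 × 5 × 4 = 120.

120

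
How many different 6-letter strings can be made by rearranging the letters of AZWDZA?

The 6 letters of AZWDZA have repeats: A appearing twice and Z appearing twice.
So there are 6! / (2!·2!) = 180 distinguishable arrangements.

180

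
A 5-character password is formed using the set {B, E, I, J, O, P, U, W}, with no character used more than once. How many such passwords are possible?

This is a permutation of 5 out of 8: P(8,5) = 8!/3!.
That product is 8 × 7 × 6 × 5 × 4 = 6720.

6720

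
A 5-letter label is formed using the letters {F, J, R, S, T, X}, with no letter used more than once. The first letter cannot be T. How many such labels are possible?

The first letter has 6−1 = 5 choices (anything except T).
The remaining 4 letters are filled from the other 5 symbols without repetition: 5 × 4 × 3 × 2 = 120.
Total: 5 × 120 = 600.

600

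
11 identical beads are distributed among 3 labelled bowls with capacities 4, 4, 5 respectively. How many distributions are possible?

6

Without the upper bounds there are C(13,2) = 78 ways to split 11 among 3 bowls.
Subtract solutions that violate a single cap (substitute x_i' = x_i − (cap_i+1)): x_1 ≥ 5 gives C(8,2) = 28; x_2 ≥ 5 gives C(8,2) = 28; x_3 ≥ 6 gives C(7,2) = 21. Together 77.
Add back pairs where two caps are both exceeded: 3 + 1 + 1 = 5.
By inclusion–exclusion the count is 78 − 77 + 5 = 6.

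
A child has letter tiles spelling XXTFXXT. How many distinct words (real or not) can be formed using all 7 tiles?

105

XXTFXXT has 7 letters with T appearing twice and X appearing 4 times.
The number of distinct arrangements is 7!/(4!·2!) = 5040/48 = 105.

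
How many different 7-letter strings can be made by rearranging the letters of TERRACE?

1260

Letter multiplicities in TERRACE: A×1, C×1, E×2, R×2, T×1.
The number of distinct arrangements is 7!/(2!·2!) = 5040/4 = 1260.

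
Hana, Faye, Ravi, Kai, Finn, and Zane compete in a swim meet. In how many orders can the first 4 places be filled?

360

There are 6 choices for 1st place, 5 for 2nd, and so on down to 3 for position 4.
That gives 6 × 5 × 4 × 3 = 360.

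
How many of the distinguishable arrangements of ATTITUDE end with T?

2520

With the last slot taken by T, it remains to arrange the other 7 letters (ATITUDE).
Those 7 letters have T appearing twice, giving (7)!/(2!) = 2520.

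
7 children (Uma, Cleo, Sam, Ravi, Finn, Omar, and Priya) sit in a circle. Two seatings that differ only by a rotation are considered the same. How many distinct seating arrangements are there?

720

Fix one person's seat to break rotational symmetry; the remaining 6 people can be arranged in (6)! = 720 ways.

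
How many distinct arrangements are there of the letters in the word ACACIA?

60

Letter multiplicities in ACACIA: A×3, C×2, I×1.
So there are 6! / (3!·2!) = 60 distinguishable arrangements.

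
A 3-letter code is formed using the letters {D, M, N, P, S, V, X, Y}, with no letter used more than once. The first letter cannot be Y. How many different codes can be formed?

294

The first letter has 8−1 = 7 choices (anything except Y).
The remaining 2 letters are filled from the other 7 symbols without repetition: 7 × 6 = 42.
Total: 7 × 42 = 294.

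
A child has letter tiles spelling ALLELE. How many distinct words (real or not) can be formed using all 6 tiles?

ALLELE has 6 letters with E appearing twice and L appearing 3 times.
Dividing 6! = 720 by 3!·2! = 12 for the repeated letters gives 60.

60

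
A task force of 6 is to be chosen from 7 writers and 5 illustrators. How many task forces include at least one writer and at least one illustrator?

Unrestricted: C(12,6) = 924 ways to pick any 6 of the 12.
Subtract selections that omit an entire group: no writers → C(5,6) = 0; no illustrators → C(7,6) = 7.
Both groups omitted at once is impossible, so 924 − 7 = 917.

917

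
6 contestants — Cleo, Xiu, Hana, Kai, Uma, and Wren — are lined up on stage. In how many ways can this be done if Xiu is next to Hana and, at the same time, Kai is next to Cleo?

Treat {Xiu,Hana} as one block (2 orders) and {Kai,Cleo} as another (2 orders).
That leaves 4 units to arrange: 2 × 2 × 4! = 4 × 24 = 96.

96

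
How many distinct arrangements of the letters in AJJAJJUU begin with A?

105

With the first slot taken by A, it remains to arrange the other 7 letters (JJAJJUU).
Those 7 letters have J appearing 4 times and U appearing twice, giving (7)!/(4!·2!) = 105.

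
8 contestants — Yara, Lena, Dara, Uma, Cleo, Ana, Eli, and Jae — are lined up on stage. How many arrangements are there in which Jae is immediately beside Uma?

10080

Place the 6 others and the Jae-Uma pair as 7 objects in a line; the pair has 2 internal arrangements.
That gives 2 × 7! = 2 × 5040 = 10080.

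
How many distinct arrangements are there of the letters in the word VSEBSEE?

VSEBSEE has 7 letters with E appearing 3 times and S appearing twice.
So there are 7! / (3!·2!) = 420 distinguishable arrangements.

420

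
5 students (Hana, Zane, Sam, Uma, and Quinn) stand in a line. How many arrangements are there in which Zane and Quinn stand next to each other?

Place the 3 others and the Zane-Quinn pair as 4 objects in a line; the pair has 2 internal arrangements.
So the count is 2·(4)! = 48.

48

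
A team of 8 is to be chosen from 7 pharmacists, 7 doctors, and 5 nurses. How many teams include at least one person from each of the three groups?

71589

Unrestricted: C(19,8) = 75582 ways to pick any 8 of the 19.
Selections missing a whole group: no pharmacists → C(12,8) = 495; no doctors → C(12,8) = 495; no nurses → C(14,8) = 3003.
Add back selections omitting two groups (i.e. drawn from a single group): C(7,8) + C(7,8) + C(5,8) = 0.
By inclusion–exclusion: 75582 − 3993 + 0 = 71589.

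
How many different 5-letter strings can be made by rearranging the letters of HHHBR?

20

The 5 letters of HHHBR have repeats: H appearing 3 times.
Dividing 5! = 120 by 3! = 6 for the repeated letters gives 20.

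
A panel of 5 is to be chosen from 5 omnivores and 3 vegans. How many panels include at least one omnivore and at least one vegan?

55

With no constraint there are C(8,5) = 56 possible selections.
Subtract selections that omit an entire group: no omnivores → C(3,5) = 0; no vegans → C(5,5) = 1.
Both groups omitted at once is impossible, so 56 − 1 = 55.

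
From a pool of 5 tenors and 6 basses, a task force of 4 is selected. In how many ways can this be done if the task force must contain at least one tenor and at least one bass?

310

Unrestricted: C(11,4) = 330 ways to pick any 4 of the 11.
Selections missing a whole group: no tenors → C(6,4) = 15; no basses → C(5,4) = 5.
Both groups omitted at once is impossible, so 330 − 20 = 310.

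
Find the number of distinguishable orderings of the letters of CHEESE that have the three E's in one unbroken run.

24

Treat the 3 copies of E as a single block. The multiset to arrange is then {EEE, C, H, S}, 4 items in all.
All 4 items are distinct, so there are (4)! = 24 arrangements.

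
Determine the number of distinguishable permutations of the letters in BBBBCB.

6

The 6 letters of BBBBCB have repeats: B appearing 5 times.
So there are 6! / (5!) = 6 distinguishable arrangements.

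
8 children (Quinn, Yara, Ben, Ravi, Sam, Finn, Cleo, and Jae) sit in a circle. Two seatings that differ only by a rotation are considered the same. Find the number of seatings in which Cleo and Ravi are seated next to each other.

1440

Treat {Cleo, Ravi} as one unit (2 internal orders) and seat the resulting 7 units around the table: (6)! circular arrangements.
So 2 × (6)! = 2 × 720 = 1440.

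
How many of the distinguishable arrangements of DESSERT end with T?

180

Fix T in the last position and arrange the remaining 6 letters.
Those 6 letters have E appearing twice and S appearing twice, giving (6)!/(2!·2!) = 180.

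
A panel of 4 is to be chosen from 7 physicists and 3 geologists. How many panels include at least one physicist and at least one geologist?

175

Unrestricted: C(10,4) = 210 ways to pick any 4 of the 10.
Selections missing a whole group: no physicists → C(3,4) = 0; no geologists → C(7,4) = 35.
Both groups omitted at once is impossible, so 210 − 35 = 175.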